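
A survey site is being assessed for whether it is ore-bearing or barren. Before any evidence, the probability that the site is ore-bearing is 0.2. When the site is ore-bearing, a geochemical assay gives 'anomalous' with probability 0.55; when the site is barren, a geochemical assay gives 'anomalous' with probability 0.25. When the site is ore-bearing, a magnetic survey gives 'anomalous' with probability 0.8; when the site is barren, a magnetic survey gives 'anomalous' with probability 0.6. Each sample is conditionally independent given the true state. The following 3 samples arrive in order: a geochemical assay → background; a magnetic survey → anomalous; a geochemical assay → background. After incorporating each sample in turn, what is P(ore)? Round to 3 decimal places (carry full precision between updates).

Each posterior becomes the prior for the next update.
After a geochemical assay='background': P(ore) = 0.45·0.2000 / (0.45·0.2000 + 0.75·0.8000) ≈ 0.1304
After a magnetic survey='anomalous': P(ore) = 0.8·0.1304 / (0.8·0.1304 + 0.6·0.8696) ≈ 0.1667
After a geochemical assay='background': P(ore) = 0.45·0.1667 / (0.45·0.1667 + 0.75·0.8333) ≈ 0.1071

0.107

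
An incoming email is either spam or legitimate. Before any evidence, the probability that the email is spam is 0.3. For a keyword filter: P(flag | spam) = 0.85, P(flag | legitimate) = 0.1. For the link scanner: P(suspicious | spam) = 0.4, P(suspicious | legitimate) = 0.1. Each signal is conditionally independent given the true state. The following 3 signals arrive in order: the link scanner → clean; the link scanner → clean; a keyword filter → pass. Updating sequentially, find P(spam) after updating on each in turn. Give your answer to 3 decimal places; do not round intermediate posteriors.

0.031

After the link scanner='clean': P(spam) = 0.6·0.3000 / (0.6·0.3000 + 0.9·0.7000) ≈ 0.2222
After the link scanner='clean': P(spam) = 0.6·0.2222 / (0.6·0.2222 + 0.9·0.7778) ≈ 0.1600
After a keyword filter='pass': P(spam) = 0.15·0.1600 / (0.15·0.1600 + 0.9·0.8400) ≈ 0.0308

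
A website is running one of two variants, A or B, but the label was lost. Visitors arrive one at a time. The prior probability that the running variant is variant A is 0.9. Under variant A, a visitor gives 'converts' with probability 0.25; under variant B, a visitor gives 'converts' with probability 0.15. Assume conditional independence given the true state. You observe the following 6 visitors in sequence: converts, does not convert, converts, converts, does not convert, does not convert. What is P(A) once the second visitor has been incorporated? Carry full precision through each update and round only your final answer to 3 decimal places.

After 'converts': P(A) = 0.25·0.9000 / (0.25·0.9000 + 0.15·0.1000) ≈ 0.9375
After 'does not convert': P(A) = 0.75·0.9375 / (0.75·0.9375 + 0.85·0.0625) ≈ 0.9298

0.930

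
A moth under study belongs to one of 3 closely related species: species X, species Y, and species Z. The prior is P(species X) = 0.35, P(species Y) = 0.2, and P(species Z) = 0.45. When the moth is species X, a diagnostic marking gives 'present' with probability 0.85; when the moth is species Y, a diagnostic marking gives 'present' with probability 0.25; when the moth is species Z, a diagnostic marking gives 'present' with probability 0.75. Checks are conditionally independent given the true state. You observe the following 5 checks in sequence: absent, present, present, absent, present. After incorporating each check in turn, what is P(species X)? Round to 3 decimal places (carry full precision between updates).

After 'absent': normaliser = 0.15·0.3500 + 0.75·0.2000 + 0.25·0.4500; P(species X) ≈ 0.1667, P(species Y) ≈ 0.4762, P(species Z) ≈ 0.3571
After 'present': normaliser = 0.85·0.1667 + 0.25·0.4762 + 0.75·0.3571; P(species X) ≈ 0.2680, P(species Y) ≈ 0.2252, P(species Z) ≈ 0.5068
After 'present': normaliser = 0.85·0.2680 + 0.25·0.2252 + 0.75·0.5068; P(species X) ≈ 0.3430, P(species Y) ≈ 0.0848, P(species Z) ≈ 0.5722
After 'absent': normaliser = 0.15·0.3430 + 0.75·0.0848 + 0.25·0.5722; P(species X) ≈ 0.1993, P(species Y) ≈ 0.2464, P(species Z) ≈ 0.5543
After 'present': normaliser = 0.85·0.1993 + 0.25·0.2464 + 0.75·0.5543; P(species X) ≈ 0.2620, P(species Y) ≈ 0.0952, P(species Z) ≈ 0.6428

0.262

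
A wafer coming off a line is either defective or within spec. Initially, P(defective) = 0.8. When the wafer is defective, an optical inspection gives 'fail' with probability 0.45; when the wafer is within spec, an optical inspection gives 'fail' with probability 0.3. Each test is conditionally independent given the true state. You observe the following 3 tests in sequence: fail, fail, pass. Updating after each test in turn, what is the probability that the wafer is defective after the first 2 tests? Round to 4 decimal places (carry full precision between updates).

After 'fail': P(defective) = 0.45·0.8000 / (0.45·0.8000 + 0.3·0.2000) ≈ 0.8571
After 'fail': P(defective) = 0.45·0.8571 / (0.45·0.8571 + 0.3·0.1429) ≈ 0.9000

0.9000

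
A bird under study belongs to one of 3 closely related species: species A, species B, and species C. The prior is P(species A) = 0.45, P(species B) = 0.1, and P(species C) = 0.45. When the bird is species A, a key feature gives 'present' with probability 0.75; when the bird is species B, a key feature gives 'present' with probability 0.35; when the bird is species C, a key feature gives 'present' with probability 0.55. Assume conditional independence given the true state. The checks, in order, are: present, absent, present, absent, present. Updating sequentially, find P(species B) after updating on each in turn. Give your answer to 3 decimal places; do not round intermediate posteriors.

0.063

After 'present': normaliser = 0.75·0.4500 + 0.35·0.1000 + 0.55·0.4500; P(species A) ≈ 0.5444, P(species B) ≈ 0.0565, P(species C) ≈ 0.3992
After 'absent': normaliser = 0.25·0.5444 + 0.65·0.0565 + 0.45·0.3992; P(species A) ≈ 0.3862, P(species B) ≈ 0.1041, P(species C) ≈ 0.5097
After 'present': normaliser = 0.75·0.3862 + 0.35·0.1041 + 0.55·0.5097; P(species A) ≈ 0.4776, P(species B) ≈ 0.0601, P(species C) ≈ 0.4623
After 'absent': normaliser = 0.25·0.4776 + 0.65·0.0601 + 0.45·0.4623; P(species A) ≈ 0.3258, P(species B) ≈ 0.1066, P(species C) ≈ 0.5676
After 'present': normaliser = 0.75·0.3258 + 0.35·0.1066 + 0.55·0.5676; P(species A) ≈ 0.4114, P(species B) ≈ 0.0628, P(species C) ≈ 0.5257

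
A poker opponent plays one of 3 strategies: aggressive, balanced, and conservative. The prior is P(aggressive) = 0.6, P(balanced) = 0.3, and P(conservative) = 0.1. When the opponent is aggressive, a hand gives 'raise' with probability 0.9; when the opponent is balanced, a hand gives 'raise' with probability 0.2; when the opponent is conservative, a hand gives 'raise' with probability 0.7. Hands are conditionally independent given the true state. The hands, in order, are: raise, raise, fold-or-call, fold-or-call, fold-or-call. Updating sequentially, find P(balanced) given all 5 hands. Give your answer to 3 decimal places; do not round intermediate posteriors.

0.773

Apply Bayes' rule sequentially, carrying P(balanced) forward.
After 'raise': normaliser = 0.9·0.6000 + 0.2·0.3000 + 0.7·0.1000; P(aggressive) ≈ 0.8060, P(balanced) ≈ 0.0896, P(conservative) ≈ 0.1045
After 'raise': normaliser = 0.9·0.8060 + 0.2·0.0896 + 0.7·0.1045; P(aggressive) ≈ 0.8885, P(balanced) ≈ 0.0219, P(conservative) ≈ 0.0896
After 'fold-or-call': normaliser = 0.1·0.8885 + 0.8·0.0219 + 0.3·0.0896; P(aggressive) ≈ 0.6667, P(balanced) ≈ 0.1317, P(conservative) ≈ 0.2016
After 'fold-or-call': normaliser = 0.1·0.6667 + 0.8·0.1317 + 0.3·0.2016; P(aggressive) ≈ 0.2867, P(balanced) ≈ 0.4531, P(conservative) ≈ 0.2602
After 'fold-or-call': normaliser = 0.1·0.2867 + 0.8·0.4531 + 0.3·0.2602; P(aggressive) ≈ 0.0611, P(balanced) ≈ 0.7725, P(conservative) ≈ 0.1664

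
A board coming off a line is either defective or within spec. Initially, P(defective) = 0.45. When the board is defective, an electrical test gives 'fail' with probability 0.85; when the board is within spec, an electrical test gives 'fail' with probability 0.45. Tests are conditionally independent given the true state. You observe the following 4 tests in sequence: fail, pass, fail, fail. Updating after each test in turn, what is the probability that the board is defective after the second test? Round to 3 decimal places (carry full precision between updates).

After 'fail': P(defective) = 0.85·0.4500 / (0.85·0.4500 + 0.45·0.5500) ≈ 0.6071
After 'pass': P(defective) = 0.15·0.6071 / (0.15·0.6071 + 0.55·0.3929) ≈ 0.2965

0.297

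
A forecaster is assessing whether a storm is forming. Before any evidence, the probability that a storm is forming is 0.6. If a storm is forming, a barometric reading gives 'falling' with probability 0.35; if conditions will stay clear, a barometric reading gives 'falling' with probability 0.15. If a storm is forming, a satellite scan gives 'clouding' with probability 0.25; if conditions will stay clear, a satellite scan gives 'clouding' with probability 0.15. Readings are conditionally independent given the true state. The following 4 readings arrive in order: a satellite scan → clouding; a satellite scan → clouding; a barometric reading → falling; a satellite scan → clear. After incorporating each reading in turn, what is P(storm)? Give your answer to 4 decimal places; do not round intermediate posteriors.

After a satellite scan='clouding': P(storm) = 0.25·0.6000 / (0.25·0.6000 + 0.15·0.4000) ≈ 0.7143
After a satellite scan='clouding': P(storm) = 0.25·0.7143 / (0.25·0.7143 + 0.15·0.2857) ≈ 0.8065
After a barometric reading='falling': P(storm) = 0.35·0.8065 / (0.35·0.8065 + 0.15·0.1935) ≈ 0.9067
After a satellite scan='clear': P(storm) = 0.75·0.9067 / (0.75·0.9067 + 0.85·0.0933) ≈ 0.8956

0.8956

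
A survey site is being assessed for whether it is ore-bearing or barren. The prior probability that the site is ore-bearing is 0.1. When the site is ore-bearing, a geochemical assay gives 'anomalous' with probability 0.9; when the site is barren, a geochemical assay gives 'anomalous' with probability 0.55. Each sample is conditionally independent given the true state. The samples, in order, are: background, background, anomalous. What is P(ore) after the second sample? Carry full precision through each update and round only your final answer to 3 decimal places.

0.005

Each posterior becomes the prior for the next update.
After 'background': P(ore) = 0.1·0.1000 / (0.1·0.1000 + 0.45·0.9000) ≈ 0.0241
After 'background': P(ore) = 0.1·0.0241 / (0.1·0.0241 + 0.45·0.9759) ≈ 0.0055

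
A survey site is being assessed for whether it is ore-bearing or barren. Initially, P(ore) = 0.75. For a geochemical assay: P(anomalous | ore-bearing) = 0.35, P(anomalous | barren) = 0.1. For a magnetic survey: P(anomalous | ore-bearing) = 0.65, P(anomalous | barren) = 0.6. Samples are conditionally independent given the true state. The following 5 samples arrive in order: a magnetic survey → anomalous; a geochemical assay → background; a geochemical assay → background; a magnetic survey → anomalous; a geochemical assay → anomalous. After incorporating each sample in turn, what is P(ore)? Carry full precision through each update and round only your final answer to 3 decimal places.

Apply Bayes' rule sequentially, carrying P(ore) forward.
After a magnetic survey='anomalous': P(ore) = 0.65·0.7500 / (0.65·0.7500 + 0.6·0.2500) ≈ 0.7647
After a geochemical assay='background': P(ore) = 0.65·0.7647 / (0.65·0.7647 + 0.9·0.2353) ≈ 0.7012
After a geochemical assay='background': P(ore) = 0.65·0.7012 / (0.65·0.7012 + 0.9·0.2988) ≈ 0.6290
After a magnetic survey='anomalous': P(ore) = 0.65·0.6290 / (0.65·0.6290 + 0.6·0.3710) ≈ 0.6475
After a geochemical assay='anomalous': P(ore) = 0.35·0.6475 / (0.35·0.6475 + 0.1·0.3525) ≈ 0.8654

0.865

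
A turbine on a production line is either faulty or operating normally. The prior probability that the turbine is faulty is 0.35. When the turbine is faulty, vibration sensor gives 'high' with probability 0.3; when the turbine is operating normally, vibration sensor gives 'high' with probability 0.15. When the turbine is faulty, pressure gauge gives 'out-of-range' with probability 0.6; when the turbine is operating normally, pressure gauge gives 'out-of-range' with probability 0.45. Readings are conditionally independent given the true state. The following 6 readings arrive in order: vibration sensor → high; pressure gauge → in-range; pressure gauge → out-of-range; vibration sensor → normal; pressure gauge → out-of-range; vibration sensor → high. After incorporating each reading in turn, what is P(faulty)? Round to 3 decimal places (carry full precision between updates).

0.696

After vibration sensor='high': P(faulty) = 0.3·0.3500 / (0.3·0.3500 + 0.15·0.6500) ≈ 0.5185
After pressure gauge='in-range': P(faulty) = 0.4·0.5185 / (0.4·0.5185 + 0.55·0.4815) ≈ 0.4392
After pressure gauge='out-of-range': P(faulty) = 0.6·0.4392 / (0.6·0.4392 + 0.45·0.5608) ≈ 0.5108
After vibration sensor='normal': P(faulty) = 0.7·0.5108 / (0.7·0.5108 + 0.85·0.4892) ≈ 0.4624
After pressure gauge='out-of-range': P(faulty) = 0.6·0.4624 / (0.6·0.4624 + 0.45·0.5376) ≈ 0.5342
After vibration sensor='high': P(faulty) = 0.3·0.5342 / (0.3·0.5342 + 0.15·0.4658) ≈ 0.6964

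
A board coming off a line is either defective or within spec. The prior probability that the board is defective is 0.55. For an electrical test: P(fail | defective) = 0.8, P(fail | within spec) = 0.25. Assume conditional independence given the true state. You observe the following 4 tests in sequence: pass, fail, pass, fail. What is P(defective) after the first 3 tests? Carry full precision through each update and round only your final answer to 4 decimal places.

After 'pass': P(defective) = 0.2·0.5500 / (0.2·0.5500 + 0.75·0.4500) ≈ 0.2458
After 'fail': P(defective) = 0.8·0.2458 / (0.8·0.2458 + 0.25·0.7542) ≈ 0.5105
After 'pass': P(defective) = 0.2·0.5105 / (0.2·0.5105 + 0.75·0.4895) ≈ 0.2176

0.2176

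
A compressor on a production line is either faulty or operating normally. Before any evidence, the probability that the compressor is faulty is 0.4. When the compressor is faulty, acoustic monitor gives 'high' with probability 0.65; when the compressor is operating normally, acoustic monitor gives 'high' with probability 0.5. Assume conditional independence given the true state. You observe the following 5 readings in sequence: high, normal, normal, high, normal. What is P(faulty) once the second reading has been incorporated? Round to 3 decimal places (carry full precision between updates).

0.378

After 'high': P(faulty) = 0.65·0.4000 / (0.65·0.4000 + 0.5·0.6000) ≈ 0.4643
After 'normal': P(faulty) = 0.35·0.4643 / (0.35·0.4643 + 0.5·0.5357) ≈ 0.3776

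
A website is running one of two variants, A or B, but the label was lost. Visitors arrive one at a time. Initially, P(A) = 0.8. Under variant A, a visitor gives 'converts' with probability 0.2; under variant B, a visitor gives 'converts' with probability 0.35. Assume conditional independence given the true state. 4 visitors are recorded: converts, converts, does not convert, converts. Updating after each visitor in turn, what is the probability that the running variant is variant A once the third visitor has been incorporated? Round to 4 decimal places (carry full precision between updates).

0.6165

After 'converts': P(A) = 0.2·0.8000 / (0.2·0.8000 + 0.35·0.2000) ≈ 0.6957
After 'converts': P(A) = 0.2·0.6957 / (0.2·0.6957 + 0.35·0.3043) ≈ 0.5664
After 'does not convert': P(A) = 0.8·0.5664 / (0.8·0.5664 + 0.65·0.4336) ≈ 0.6165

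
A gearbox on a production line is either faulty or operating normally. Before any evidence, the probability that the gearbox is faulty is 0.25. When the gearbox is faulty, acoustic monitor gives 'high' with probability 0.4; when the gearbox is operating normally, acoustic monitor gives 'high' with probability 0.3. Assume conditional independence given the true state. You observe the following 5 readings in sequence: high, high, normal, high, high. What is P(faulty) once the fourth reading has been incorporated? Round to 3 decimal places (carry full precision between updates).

0.404

After 'high': P(faulty) = 0.4·0.2500 / (0.4·0.2500 + 0.3·0.7500) ≈ 0.3077
After 'high': P(faulty) = 0.4·0.3077 / (0.4·0.3077 + 0.3·0.6923) ≈ 0.3721
After 'normal': P(faulty) = 0.6·0.3721 / (0.6·0.3721 + 0.7·0.6279) ≈ 0.3368
After 'high': P(faulty) = 0.4·0.3368 / (0.4·0.3368 + 0.3·0.6632) ≈ 0.4038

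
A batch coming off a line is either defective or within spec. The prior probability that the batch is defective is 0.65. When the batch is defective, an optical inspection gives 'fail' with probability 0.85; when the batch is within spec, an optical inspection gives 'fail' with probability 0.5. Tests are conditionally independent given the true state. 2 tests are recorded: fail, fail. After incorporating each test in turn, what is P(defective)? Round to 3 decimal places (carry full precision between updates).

After 'fail': P(defective) = 0.85·0.6500 / (0.85·0.6500 + 0.5·0.3500) ≈ 0.7595
After 'fail': P(defective) = 0.85·0.7595 / (0.85·0.7595 + 0.5·0.2405) ≈ 0.8429

0.843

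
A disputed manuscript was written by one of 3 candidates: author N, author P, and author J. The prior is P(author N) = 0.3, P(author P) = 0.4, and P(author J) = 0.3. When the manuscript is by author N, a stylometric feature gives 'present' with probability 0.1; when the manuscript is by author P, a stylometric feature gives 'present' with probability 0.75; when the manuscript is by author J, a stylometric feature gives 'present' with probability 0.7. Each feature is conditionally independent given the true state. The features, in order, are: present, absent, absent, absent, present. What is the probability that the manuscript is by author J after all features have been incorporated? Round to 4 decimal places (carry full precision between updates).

0.4104

After 'present': normaliser = 0.1·0.3000 + 0.75·0.4000 + 0.7·0.3000; P(author N) ≈ 0.0556, P(author P) ≈ 0.5556, P(author J) ≈ 0.3889
After 'absent': normaliser = 0.9·0.0556 + 0.25·0.5556 + 0.3·0.3889; P(author N) ≈ 0.1636, P(author P) ≈ 0.4545, P(author J) ≈ 0.3818
After 'absent': normaliser = 0.9·0.1636 + 0.25·0.4545 + 0.3·0.3818; P(author N) ≈ 0.3923, P(author P) ≈ 0.3027, P(author J) ≈ 0.3051
After 'absent': normaliser = 0.9·0.3923 + 0.25·0.3027 + 0.3·0.3051; P(author N) ≈ 0.6786, P(author P) ≈ 0.1455, P(author J) ≈ 0.1759
After 'present': normaliser = 0.1·0.6786 + 0.75·0.1455 + 0.7·0.1759; P(author N) ≈ 0.2261, P(author P) ≈ 0.3635, P(author J) ≈ 0.4104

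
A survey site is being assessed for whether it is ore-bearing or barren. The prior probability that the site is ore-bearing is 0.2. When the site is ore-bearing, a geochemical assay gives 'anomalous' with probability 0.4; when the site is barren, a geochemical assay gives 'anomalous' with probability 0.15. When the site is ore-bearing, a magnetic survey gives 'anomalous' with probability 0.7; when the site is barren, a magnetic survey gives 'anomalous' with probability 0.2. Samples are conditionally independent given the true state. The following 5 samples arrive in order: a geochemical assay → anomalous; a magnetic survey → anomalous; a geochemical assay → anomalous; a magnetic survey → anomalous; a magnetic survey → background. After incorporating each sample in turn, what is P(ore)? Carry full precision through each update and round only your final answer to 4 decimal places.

0.8909

Apply Bayes' rule sequentially, carrying P(ore) forward.
After a geochemical assay='anomalous': P(ore) = 0.4·0.2000 / (0.4·0.2000 + 0.15·0.8000) ≈ 0.4000
After a magnetic survey='anomalous': P(ore) = 0.7·0.4000 / (0.7·0.4000 + 0.2·0.6000) ≈ 0.7000
After a geochemical assay='anomalous': P(ore) = 0.4·0.7000 / (0.4·0.7000 + 0.15·0.3000) ≈ 0.8615
After a magnetic survey='anomalous': P(ore) = 0.7·0.8615 / (0.7·0.8615 + 0.2·0.1385) ≈ 0.9561
After a magnetic survey='background': P(ore) = 0.3·0.9561 / (0.3·0.9561 + 0.8·0.0439) ≈ 0.8909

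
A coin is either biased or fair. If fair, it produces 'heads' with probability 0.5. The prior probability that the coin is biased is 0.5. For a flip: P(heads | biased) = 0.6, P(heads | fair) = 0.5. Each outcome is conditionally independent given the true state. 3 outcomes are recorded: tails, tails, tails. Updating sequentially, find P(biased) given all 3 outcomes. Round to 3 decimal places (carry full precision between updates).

After 'tails': P(biased) = 0.4·0.5000 / (0.4·0.5000 + 0.5·0.5000) ≈ 0.4444
After 'tails': P(biased) = 0.4·0.4444 / (0.4·0.4444 + 0.5·0.5556) ≈ 0.3902
After 'tails': P(biased) = 0.4·0.3902 / (0.4·0.3902 + 0.5·0.6098) ≈ 0.3386

0.339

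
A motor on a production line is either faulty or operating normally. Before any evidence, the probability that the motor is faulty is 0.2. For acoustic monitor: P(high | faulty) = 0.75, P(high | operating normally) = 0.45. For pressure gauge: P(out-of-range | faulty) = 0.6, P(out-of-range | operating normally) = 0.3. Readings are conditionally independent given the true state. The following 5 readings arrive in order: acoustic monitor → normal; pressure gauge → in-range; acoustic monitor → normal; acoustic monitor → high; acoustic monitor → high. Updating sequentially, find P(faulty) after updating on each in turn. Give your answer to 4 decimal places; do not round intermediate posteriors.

Apply Bayes' rule sequentially, carrying P(faulty) forward.
After acoustic monitor='normal': P(faulty) = 0.25·0.2000 / (0.25·0.2000 + 0.55·0.8000) ≈ 0.1020
After pressure gauge='in-range': P(faulty) = 0.4·0.1020 / (0.4·0.1020 + 0.7·0.8980) ≈ 0.0610
After acoustic monitor='normal': P(faulty) = 0.25·0.0610 / (0.25·0.0610 + 0.55·0.9390) ≈ 0.0287
After acoustic monitor='high': P(faulty) = 0.75·0.0287 / (0.75·0.0287 + 0.45·0.9713) ≈ 0.0469
After acoustic monitor='high': P(faulty) = 0.75·0.0469 / (0.75·0.0469 + 0.45·0.9531) ≈ 0.0758

0.0758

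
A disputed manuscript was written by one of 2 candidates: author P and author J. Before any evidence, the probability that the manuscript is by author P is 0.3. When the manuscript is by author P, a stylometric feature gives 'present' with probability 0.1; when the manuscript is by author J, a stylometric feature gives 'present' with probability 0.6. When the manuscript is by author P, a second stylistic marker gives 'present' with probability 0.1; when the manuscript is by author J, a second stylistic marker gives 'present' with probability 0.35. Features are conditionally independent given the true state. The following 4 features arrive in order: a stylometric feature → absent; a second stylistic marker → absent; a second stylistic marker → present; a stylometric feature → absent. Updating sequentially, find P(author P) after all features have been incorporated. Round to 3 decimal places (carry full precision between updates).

After a stylometric feature='absent': P(author P) = 0.9·0.3000 / (0.9·0.3000 + 0.4·0.7000) ≈ 0.4909
After a second stylistic marker='absent': P(author P) = 0.9·0.4909 / (0.9·0.4909 + 0.65·0.5091) ≈ 0.5718
After a second stylistic marker='present': P(author P) = 0.1·0.5718 / (0.1·0.5718 + 0.35·0.4282) ≈ 0.2761
After a stylometric feature='absent': P(author P) = 0.9·0.2761 / (0.9·0.2761 + 0.4·0.7239) ≈ 0.4619

0.462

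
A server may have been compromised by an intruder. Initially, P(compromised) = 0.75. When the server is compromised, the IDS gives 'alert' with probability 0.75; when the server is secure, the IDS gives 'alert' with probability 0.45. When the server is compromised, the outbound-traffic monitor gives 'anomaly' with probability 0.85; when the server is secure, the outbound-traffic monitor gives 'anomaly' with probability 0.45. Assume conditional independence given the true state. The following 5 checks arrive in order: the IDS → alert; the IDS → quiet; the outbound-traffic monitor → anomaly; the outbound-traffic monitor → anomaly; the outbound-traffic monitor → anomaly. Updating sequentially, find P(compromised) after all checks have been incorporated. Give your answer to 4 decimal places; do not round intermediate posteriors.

After the IDS='alert': P(compromised) = 0.75·0.7500 / (0.75·0.7500 + 0.45·0.2500) ≈ 0.8333
After the IDS='quiet': P(compromised) = 0.25·0.8333 / (0.25·0.8333 + 0.55·0.1667) ≈ 0.6944
After the outbound-traffic monitor='anomaly': P(compromised) = 0.85·0.6944 / (0.85·0.6944 + 0.45·0.3056) ≈ 0.8111
After the outbound-traffic monitor='anomaly': P(compromised) = 0.85·0.8111 / (0.85·0.8111 + 0.45·0.1889) ≈ 0.8902
After the outbound-traffic monitor='anomaly': P(compromised) = 0.85·0.8902 / (0.85·0.8902 + 0.45·0.1098) ≈ 0.9387

0.9387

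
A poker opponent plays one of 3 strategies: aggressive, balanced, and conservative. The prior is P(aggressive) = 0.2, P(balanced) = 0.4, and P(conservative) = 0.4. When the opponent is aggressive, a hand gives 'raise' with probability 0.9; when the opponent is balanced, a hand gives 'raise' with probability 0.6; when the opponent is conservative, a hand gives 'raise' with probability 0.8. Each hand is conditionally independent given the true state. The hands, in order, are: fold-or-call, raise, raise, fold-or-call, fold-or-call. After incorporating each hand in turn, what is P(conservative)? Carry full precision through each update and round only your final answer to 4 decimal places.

After 'fold-or-call': normaliser = 0.1·0.2000 + 0.4·0.4000 + 0.2·0.4000; P(aggressive) ≈ 0.0769, P(balanced) ≈ 0.6154, P(conservative) ≈ 0.3077
After 'raise': normaliser = 0.9·0.0769 + 0.6·0.6154 + 0.8·0.3077; P(aggressive) ≈ 0.1011, P(balanced) ≈ 0.5393, P(conservative) ≈ 0.3596
After 'raise': normaliser = 0.9·0.1011 + 0.6·0.5393 + 0.8·0.3596; P(aggressive) ≈ 0.1296, P(balanced) ≈ 0.4608, P(conservative) ≈ 0.4096
After 'fold-or-call': normaliser = 0.1·0.1296 + 0.4·0.4608 + 0.2·0.4096; P(aggressive) ≈ 0.0464, P(balanced) ≈ 0.6602, P(conservative) ≈ 0.2934
After 'fold-or-call': normaliser = 0.1·0.0464 + 0.4·0.6602 + 0.2·0.2934; P(aggressive) ≈ 0.0142, P(balanced) ≈ 0.8066, P(conservative) ≈ 0.1792

0.1792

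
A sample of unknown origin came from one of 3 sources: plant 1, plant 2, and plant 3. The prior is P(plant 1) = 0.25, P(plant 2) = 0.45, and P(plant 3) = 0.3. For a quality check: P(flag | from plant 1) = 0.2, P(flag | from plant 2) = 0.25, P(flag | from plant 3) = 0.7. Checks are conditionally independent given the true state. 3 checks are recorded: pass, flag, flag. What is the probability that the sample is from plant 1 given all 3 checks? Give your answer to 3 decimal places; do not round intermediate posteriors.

0.109

After 'pass': normaliser = 0.8·0.2500 + 0.75·0.4500 + 0.3·0.3000; P(plant 1) ≈ 0.3187, P(plant 2) ≈ 0.5378, P(plant 3) ≈ 0.1434
After 'flag': normaliser = 0.2·0.3187 + 0.25·0.5378 + 0.7·0.1434; P(plant 1) ≈ 0.2135, P(plant 2) ≈ 0.4503, P(plant 3) ≈ 0.3362
After 'flag': normaliser = 0.2·0.2135 + 0.25·0.4503 + 0.7·0.3362; P(plant 1) ≈ 0.1093, P(plant 2) ≈ 0.2882, P(plant 3) ≈ 0.6025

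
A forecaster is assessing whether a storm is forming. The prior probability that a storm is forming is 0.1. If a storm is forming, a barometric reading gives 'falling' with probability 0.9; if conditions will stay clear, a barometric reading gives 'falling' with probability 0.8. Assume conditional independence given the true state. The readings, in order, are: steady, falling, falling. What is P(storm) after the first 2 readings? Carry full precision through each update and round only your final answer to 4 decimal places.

0.0588

After 'steady': P(storm) = 0.1·0.1000 / (0.1·0.1000 + 0.2·0.9000) ≈ 0.0526
After 'falling': P(storm) = 0.9·0.0526 / (0.9·0.0526 + 0.8·0.9474) ≈ 0.0588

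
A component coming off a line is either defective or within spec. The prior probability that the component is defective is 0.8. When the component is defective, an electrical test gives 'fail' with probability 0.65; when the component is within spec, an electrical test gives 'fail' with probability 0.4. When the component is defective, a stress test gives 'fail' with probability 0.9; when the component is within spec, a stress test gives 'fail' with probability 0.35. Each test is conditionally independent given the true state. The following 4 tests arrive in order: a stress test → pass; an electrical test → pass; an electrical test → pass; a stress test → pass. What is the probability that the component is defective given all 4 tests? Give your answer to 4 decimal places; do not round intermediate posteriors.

Each posterior becomes the prior for the next update.
After a stress test='pass': P(defective) = 0.1·0.8000 / (0.1·0.8000 + 0.65·0.2000) ≈ 0.3810
After an electrical test='pass': P(defective) = 0.35·0.3810 / (0.35·0.3810 + 0.6·0.6190) ≈ 0.2642
After an electrical test='pass': P(defective) = 0.35·0.2642 / (0.35·0.2642 + 0.6·0.7358) ≈ 0.1731
After a stress test='pass': P(defective) = 0.1·0.1731 / (0.1·0.1731 + 0.65·0.8269) ≈ 0.0312

0.0312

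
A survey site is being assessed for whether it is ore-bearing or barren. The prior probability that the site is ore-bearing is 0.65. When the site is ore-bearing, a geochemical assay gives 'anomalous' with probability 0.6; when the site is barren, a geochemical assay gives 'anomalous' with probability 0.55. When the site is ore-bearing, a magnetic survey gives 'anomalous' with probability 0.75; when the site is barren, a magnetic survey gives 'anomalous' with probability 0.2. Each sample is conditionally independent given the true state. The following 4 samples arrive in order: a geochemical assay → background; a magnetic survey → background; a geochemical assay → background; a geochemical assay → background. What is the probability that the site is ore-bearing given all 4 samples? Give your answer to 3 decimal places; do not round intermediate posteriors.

0.290

After a geochemical assay='background': P(ore) = 0.4·0.6500 / (0.4·0.6500 + 0.45·0.3500) ≈ 0.6228
After a magnetic survey='background': P(ore) = 0.25·0.6228 / (0.25·0.6228 + 0.8·0.3772) ≈ 0.3403
After a geochemical assay='background': P(ore) = 0.4·0.3403 / (0.4·0.3403 + 0.45·0.6597) ≈ 0.3144
After a geochemical assay='background': P(ore) = 0.4·0.3144 / (0.4·0.3144 + 0.45·0.6856) ≈ 0.2896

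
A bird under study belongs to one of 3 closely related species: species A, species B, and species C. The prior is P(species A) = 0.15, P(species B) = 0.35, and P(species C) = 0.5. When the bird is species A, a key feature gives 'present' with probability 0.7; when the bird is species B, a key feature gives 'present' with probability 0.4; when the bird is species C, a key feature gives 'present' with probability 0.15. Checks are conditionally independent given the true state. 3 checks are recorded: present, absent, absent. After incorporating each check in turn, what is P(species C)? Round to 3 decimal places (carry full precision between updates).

Each posterior becomes the prior for the next update.
After 'present': normaliser = 0.7·0.1500 + 0.4·0.3500 + 0.15·0.5000; P(species A) ≈ 0.3281, P(species B) ≈ 0.4375, P(species C) ≈ 0.2344
After 'absent': normaliser = 0.3·0.3281 + 0.6·0.4375 + 0.85·0.2344; P(species A) ≈ 0.1757, P(species B) ≈ 0.4686, P(species C) ≈ 0.3556
After 'absent': normaliser = 0.3·0.1757 + 0.6·0.4686 + 0.85·0.3556; P(species A) ≈ 0.0829, P(species B) ≈ 0.4420, P(species C) ≈ 0.4752

0.475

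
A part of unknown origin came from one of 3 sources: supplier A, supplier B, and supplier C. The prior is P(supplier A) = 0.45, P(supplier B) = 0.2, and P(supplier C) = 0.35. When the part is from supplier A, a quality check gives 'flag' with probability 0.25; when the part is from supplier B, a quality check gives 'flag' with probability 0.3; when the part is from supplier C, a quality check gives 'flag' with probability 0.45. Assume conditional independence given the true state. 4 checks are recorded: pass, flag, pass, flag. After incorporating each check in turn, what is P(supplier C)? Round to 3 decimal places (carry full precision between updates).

Each posterior becomes the prior for the next update.
After 'pass': normaliser = 0.75·0.4500 + 0.7·0.2000 + 0.55·0.3500; P(supplier A) ≈ 0.5037, P(supplier B) ≈ 0.2090, P(supplier C) ≈ 0.2873
After 'flag': normaliser = 0.25·0.5037 + 0.3·0.2090 + 0.45·0.2873; P(supplier A) ≈ 0.3961, P(supplier B) ≈ 0.1972, P(supplier C) ≈ 0.4067
After 'pass': normaliser = 0.75·0.3961 + 0.7·0.1972 + 0.55·0.4067; P(supplier A) ≈ 0.4510, P(supplier B) ≈ 0.2095, P(supplier C) ≈ 0.3395
After 'flag': normaliser = 0.25·0.4510 + 0.3·0.2095 + 0.45·0.3395; P(supplier A) ≈ 0.3433, P(supplier B) ≈ 0.1914, P(supplier C) ≈ 0.4653

0.465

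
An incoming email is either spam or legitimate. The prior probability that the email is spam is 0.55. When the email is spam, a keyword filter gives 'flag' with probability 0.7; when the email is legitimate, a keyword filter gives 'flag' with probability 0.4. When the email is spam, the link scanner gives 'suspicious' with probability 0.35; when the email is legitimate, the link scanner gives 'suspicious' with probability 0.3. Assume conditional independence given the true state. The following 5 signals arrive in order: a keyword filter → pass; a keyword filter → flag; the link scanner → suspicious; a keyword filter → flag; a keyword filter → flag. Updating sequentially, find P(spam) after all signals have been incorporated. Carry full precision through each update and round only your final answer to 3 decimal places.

0.793

After a keyword filter='pass': P(spam) = 0.3·0.5500 / (0.3·0.5500 + 0.6·0.4500) ≈ 0.3793
After a keyword filter='flag': P(spam) = 0.7·0.3793 / (0.7·0.3793 + 0.4·0.6207) ≈ 0.5168
After the link scanner='suspicious': P(spam) = 0.35·0.5168 / (0.35·0.5168 + 0.3·0.4832) ≈ 0.5551
After a keyword filter='flag': P(spam) = 0.7·0.5551 / (0.7·0.5551 + 0.4·0.4449) ≈ 0.6859
After a keyword filter='flag': P(spam) = 0.7·0.6859 / (0.7·0.6859 + 0.4·0.3141) ≈ 0.7926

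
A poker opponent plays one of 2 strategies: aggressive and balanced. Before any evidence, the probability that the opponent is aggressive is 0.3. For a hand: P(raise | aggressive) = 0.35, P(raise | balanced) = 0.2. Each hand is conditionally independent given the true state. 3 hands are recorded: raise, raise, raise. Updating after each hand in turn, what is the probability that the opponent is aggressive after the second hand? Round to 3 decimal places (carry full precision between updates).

After 'raise': P(aggressive) = 0.35·0.3000 / (0.35·0.3000 + 0.2·0.7000) ≈ 0.4286
After 'raise': P(aggressive) = 0.35·0.4286 / (0.35·0.4286 + 0.2·0.5714) ≈ 0.5676

0.568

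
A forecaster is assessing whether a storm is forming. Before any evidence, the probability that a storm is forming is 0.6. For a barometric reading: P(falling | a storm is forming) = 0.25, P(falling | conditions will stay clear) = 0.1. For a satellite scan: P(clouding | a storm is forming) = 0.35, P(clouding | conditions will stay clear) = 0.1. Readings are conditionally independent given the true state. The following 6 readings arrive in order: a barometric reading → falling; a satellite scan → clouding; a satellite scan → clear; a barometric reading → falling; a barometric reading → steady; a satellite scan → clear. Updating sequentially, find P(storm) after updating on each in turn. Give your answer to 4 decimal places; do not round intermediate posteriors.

0.9345

Apply Bayes' rule sequentially, carrying P(storm) forward.
After a barometric reading='falling': P(storm) = 0.25·0.6000 / (0.25·0.6000 + 0.1·0.4000) ≈ 0.7895
After a satellite scan='clouding': P(storm) = 0.35·0.7895 / (0.35·0.7895 + 0.1·0.2105) ≈ 0.9292
After a satellite scan='clear': P(storm) = 0.65·0.9292 / (0.65·0.9292 + 0.9·0.0708) ≈ 0.9046
After a barometric reading='falling': P(storm) = 0.25·0.9046 / (0.25·0.9046 + 0.1·0.0954) ≈ 0.9595
After a barometric reading='steady': P(storm) = 0.75·0.9595 / (0.75·0.9595 + 0.9·0.0405) ≈ 0.9518
After a satellite scan='clear': P(storm) = 0.65·0.9518 / (0.65·0.9518 + 0.9·0.0482) ≈ 0.9345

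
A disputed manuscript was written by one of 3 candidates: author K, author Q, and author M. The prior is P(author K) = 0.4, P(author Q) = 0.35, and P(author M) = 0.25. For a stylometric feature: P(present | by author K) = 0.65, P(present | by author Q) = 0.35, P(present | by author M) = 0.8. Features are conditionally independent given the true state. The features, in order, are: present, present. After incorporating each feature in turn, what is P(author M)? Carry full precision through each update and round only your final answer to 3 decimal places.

After 'present': normaliser = 0.65·0.4000 + 0.35·0.3500 + 0.8·0.2500; P(author K) ≈ 0.4464, P(author Q) ≈ 0.2103, P(author M) ≈ 0.3433
After 'present': normaliser = 0.65·0.4464 + 0.35·0.2103 + 0.8·0.3433; P(author K) ≈ 0.4545, P(author Q) ≈ 0.1153, P(author M) ≈ 0.4303

0.430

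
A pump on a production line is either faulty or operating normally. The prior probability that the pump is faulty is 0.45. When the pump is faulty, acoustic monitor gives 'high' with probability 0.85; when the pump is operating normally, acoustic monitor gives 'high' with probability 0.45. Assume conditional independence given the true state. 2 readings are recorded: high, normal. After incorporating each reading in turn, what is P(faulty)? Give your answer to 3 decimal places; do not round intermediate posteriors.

Apply Bayes' rule sequentially, carrying P(faulty) forward.
After 'high': P(faulty) = 0.85·0.4500 / (0.85·0.4500 + 0.45·0.5500) ≈ 0.6071
After 'normal': P(faulty) = 0.15·0.6071 / (0.15·0.6071 + 0.55·0.3929) ≈ 0.2965

0.297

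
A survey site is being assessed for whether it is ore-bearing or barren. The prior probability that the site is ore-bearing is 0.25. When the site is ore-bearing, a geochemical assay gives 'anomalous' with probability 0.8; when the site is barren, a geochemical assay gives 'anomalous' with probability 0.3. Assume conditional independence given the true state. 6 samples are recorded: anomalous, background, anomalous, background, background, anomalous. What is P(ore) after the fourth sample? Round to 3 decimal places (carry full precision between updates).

0.162

After 'anomalous': P(ore) = 0.8·0.2500 / (0.8·0.2500 + 0.3·0.7500) ≈ 0.4706
After 'background': P(ore) = 0.2·0.4706 / (0.2·0.4706 + 0.7·0.5294) ≈ 0.2025
After 'anomalous': P(ore) = 0.8·0.2025 / (0.8·0.2025 + 0.3·0.7975) ≈ 0.4038
After 'background': P(ore) = 0.2·0.4038 / (0.2·0.4038 + 0.7·0.5962) ≈ 0.1621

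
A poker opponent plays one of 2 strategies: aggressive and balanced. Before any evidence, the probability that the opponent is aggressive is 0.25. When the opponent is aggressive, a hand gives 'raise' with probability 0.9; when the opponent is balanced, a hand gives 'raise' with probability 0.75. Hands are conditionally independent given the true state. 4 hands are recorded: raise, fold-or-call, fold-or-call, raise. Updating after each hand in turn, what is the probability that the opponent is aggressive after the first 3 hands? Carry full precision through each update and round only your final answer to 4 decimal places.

Each posterior becomes the prior for the next update.
After 'raise': P(aggressive) = 0.9·0.2500 / (0.9·0.2500 + 0.75·0.7500) ≈ 0.2857
After 'fold-or-call': P(aggressive) = 0.1·0.2857 / (0.1·0.2857 + 0.25·0.7143) ≈ 0.1379
After 'fold-or-call': P(aggressive) = 0.1·0.1379 / (0.1·0.1379 + 0.25·0.8621) ≈ 0.0602

0.0602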